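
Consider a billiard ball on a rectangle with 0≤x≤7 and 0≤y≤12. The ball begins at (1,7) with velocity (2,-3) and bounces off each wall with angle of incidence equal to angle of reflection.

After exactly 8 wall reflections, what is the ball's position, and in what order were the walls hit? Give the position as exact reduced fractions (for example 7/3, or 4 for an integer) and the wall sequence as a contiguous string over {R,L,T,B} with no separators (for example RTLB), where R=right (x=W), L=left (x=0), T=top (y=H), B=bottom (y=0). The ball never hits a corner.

Final position: (5/3,12)
Wall sequence: BRTLRBLT

1. t=7/3 → B at (17/3,0); v=(2,3)
2. t=2/3 → R at (7,2); v=(-2,3)
3. t=10/3 → T at (1/3,12); v=(-2,-3)
4. t=1/6 → L at (0,23/2); v=(2,-3)
5. t=7/2 → R at (7,1); v=(-2,-3)
6. t=1/3 → B at (19/3,0); v=(-2,3)
7. t=19/6 → L at (0,19/2); v=(2,3)
8. t=5/6 → T at (5/3,12); v=(2,-3)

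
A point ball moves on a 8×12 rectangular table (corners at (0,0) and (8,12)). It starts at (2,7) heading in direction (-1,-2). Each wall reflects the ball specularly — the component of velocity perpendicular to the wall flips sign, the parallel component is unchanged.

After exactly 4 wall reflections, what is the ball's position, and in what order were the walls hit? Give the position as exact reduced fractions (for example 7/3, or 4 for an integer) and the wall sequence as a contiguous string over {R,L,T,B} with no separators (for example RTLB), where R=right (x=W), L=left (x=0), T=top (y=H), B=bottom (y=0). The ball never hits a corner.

Final position: (8,11)
Wall sequence: LBTR

1. t=2 → L at (0,3); v=(1,-2)
2. t=3/2 → B at (3/2,0); v=(1,2)
3. t=6 → T at (15/2,12); v=(1,-2)
4. t=1/2 → R at (8,11); v=(-1,-2)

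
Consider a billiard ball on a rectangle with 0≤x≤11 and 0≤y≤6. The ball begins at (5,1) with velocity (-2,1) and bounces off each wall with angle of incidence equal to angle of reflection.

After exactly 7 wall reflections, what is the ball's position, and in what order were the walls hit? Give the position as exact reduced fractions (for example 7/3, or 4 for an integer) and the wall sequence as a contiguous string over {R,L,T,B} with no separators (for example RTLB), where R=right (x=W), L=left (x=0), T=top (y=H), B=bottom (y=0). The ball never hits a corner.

1. t=5/2 → L at (0,7/2); v=(2,1)
2. t=5/2 → T at (5,6); v=(2,-1)
3. t=3 → R at (11,3); v=(-2,-1)
4. t=3 → B at (5,0); v=(-2,1)
5. t=5/2 → L at (0,5/2); v=(2,1)
6. t=7/2 → T at (7,6); v=(2,-1)
7. t=2 → R at (11,4); v=(-2,-1)

Final position: (11,4)
Wall sequence: LTRBLTR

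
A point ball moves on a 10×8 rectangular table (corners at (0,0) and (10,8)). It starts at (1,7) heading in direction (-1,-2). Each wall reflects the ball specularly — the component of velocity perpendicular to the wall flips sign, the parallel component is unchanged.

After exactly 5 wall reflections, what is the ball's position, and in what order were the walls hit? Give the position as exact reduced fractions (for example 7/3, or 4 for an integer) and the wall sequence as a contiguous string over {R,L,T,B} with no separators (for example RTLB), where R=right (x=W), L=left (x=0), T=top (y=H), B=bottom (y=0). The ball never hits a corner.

1. t=1 → L at (0,5); v=(1,-2)
2. t=5/2 → B at (5/2,0); v=(1,2)
3. t=4 → T at (13/2,8); v=(1,-2)
4. t=7/2 → R at (10,1); v=(-1,-2)
5. t=1/2 → B at (19/2,0); v=(-1,2)

Final position: (19/2,0)
Wall sequence: LBTRB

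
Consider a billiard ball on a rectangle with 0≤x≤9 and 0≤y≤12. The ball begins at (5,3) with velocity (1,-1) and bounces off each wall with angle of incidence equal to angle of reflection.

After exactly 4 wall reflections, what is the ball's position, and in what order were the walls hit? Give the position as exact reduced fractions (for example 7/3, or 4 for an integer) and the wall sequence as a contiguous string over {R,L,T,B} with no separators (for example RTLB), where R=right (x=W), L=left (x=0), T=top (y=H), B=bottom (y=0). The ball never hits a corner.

1. t=3 → B at (8,0); v=(1,1)
2. t=1 → R at (9,1); v=(-1,1)
3. t=9 → L at (0,10); v=(1,1)
4. t=2 → T at (2,12); v=(1,-1)

Final position: (2,12)
Wall sequence: BRLT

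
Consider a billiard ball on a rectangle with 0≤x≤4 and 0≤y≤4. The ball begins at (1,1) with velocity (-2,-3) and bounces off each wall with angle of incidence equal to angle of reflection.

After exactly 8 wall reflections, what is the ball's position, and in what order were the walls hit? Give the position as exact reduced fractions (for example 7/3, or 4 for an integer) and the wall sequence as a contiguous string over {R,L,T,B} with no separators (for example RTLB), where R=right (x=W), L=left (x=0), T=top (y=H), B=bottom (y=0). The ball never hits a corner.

Final position: (7/3,0)
Wall sequence: BLTRBTLB

1. t=1/3 → B at (1/3,0); v=(-2,3)
2. t=1/6 → L at (0,1/2); v=(2,3)
3. t=7/6 → T at (7/3,4); v=(2,-3)
4. t=5/6 → R at (4,3/2); v=(-2,-3)
5. t=1/2 → B at (3,0); v=(-2,3)
6. t=4/3 → T at (1/3,4); v=(-2,-3)
7. t=1/6 → L at (0,7/2); v=(2,-3)
8. t=7/6 → B at (7/3,0); v=(2,3)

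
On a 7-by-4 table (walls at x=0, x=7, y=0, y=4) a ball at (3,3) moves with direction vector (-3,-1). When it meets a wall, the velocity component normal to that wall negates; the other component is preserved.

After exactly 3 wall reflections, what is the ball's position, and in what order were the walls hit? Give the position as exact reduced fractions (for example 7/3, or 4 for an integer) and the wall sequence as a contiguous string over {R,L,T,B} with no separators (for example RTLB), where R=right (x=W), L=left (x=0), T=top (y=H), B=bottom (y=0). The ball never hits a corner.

Final position: (7,1/3)
Wall sequence: LBR

1. t=1 → L at (0,2); v=(3,-1)
2. t=2 → B at (6,0); v=(3,1)
3. t=1/3 → R at (7,1/3); v=(-3,1)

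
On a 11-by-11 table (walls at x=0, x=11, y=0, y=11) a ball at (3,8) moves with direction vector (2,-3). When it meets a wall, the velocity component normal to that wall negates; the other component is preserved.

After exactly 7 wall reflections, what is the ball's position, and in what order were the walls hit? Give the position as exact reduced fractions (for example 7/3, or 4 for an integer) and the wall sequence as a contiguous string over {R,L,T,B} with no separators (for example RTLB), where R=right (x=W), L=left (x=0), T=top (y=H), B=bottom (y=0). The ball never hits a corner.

Final position: (11,7)
Wall sequence: BRTLBTR

1. t=8/3 → B at (25/3,0); v=(2,3)
2. t=4/3 → R at (11,4); v=(-2,3)
3. t=7/3 → T at (19/3,11); v=(-2,-3)
4. t=19/6 → L at (0,3/2); v=(2,-3)
5. t=1/2 → B at (1,0); v=(2,3)
6. t=11/3 → T at (25/3,11); v=(2,-3)
7. t=4/3 → R at (11,7); v=(-2,-3)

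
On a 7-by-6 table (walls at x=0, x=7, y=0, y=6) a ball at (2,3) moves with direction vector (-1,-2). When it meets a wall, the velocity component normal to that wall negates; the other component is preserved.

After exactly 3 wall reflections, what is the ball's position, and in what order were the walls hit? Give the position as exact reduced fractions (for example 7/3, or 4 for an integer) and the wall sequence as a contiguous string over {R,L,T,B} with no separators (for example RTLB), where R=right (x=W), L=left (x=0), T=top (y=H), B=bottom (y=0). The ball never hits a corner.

Final position: (5/2,6)
Wall sequence: BLT

1. t=3/2 → B at (1/2,0); v=(-1,2)
2. t=1/2 → L at (0,1); v=(1,2)
3. t=5/2 → T at (5/2,6); v=(1,-2)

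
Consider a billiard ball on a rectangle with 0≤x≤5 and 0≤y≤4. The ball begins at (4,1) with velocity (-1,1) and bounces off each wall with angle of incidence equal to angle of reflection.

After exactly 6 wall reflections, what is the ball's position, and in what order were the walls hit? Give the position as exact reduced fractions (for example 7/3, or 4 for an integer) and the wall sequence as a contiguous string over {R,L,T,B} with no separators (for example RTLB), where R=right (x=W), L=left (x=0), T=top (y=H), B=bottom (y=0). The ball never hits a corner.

Final position: (0,1)
Wall sequence: TLBRTL

1. t=3 → T at (1,4); v=(-1,-1)
2. t=1 → L at (0,3); v=(1,-1)
3. t=3 → B at (3,0); v=(1,1)
4. t=2 → R at (5,2); v=(-1,1)
5. t=2 → T at (3,4); v=(-1,-1)
6. t=3 → L at (0,1); v=(1,-1)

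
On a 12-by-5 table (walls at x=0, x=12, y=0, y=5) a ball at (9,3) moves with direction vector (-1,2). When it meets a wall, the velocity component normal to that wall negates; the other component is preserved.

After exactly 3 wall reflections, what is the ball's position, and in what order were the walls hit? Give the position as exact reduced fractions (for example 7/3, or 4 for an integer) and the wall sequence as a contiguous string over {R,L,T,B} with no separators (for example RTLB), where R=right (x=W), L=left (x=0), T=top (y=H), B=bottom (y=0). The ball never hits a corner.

1. t=1 → T at (8,5); v=(-1,-2)
2. t=5/2 → B at (11/2,0); v=(-1,2)
3. t=5/2 → T at (3,5); v=(-1,-2)

Final position: (3,5)
Wall sequence: TBT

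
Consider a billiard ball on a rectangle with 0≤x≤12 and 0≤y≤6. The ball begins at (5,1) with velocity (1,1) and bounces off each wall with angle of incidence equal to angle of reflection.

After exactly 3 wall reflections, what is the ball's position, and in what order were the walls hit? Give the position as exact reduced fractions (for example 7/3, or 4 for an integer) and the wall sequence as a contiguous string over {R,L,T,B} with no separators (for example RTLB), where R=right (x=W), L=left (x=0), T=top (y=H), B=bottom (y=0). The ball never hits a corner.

Final position: (8,0)
Wall sequence: TRB

1. t=5 → T at (10,6); v=(1,-1)
2. t=2 → R at (12,4); v=(-1,-1)
3. t=4 → B at (8,0); v=(-1,1)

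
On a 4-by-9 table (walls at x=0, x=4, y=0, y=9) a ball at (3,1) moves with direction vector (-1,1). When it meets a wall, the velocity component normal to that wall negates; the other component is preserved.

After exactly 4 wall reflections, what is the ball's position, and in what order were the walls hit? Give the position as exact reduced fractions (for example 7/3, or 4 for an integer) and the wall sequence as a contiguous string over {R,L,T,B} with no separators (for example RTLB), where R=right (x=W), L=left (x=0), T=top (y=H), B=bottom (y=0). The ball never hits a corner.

1. t=3 → L at (0,4); v=(1,1)
2. t=4 → R at (4,8); v=(-1,1)
3. t=1 → T at (3,9); v=(-1,-1)
4. t=3 → L at (0,6); v=(1,-1)

Final position: (0,6)
Wall sequence: LRTL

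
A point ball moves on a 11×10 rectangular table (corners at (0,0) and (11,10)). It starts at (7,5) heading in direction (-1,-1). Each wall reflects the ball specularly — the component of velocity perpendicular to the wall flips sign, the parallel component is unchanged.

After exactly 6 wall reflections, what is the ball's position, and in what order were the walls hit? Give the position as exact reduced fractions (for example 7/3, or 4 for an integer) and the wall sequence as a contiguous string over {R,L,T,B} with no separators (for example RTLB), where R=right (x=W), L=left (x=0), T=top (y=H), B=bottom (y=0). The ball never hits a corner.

Final position: (0,4)
Wall sequence: BLTRBL

1. t=5 → B at (2,0); v=(-1,1)
2. t=2 → L at (0,2); v=(1,1)
3. t=8 → T at (8,10); v=(1,-1)
4. t=3 → R at (11,7); v=(-1,-1)
5. t=7 → B at (4,0); v=(-1,1)
6. t=4 → L at (0,4); v=(1,1)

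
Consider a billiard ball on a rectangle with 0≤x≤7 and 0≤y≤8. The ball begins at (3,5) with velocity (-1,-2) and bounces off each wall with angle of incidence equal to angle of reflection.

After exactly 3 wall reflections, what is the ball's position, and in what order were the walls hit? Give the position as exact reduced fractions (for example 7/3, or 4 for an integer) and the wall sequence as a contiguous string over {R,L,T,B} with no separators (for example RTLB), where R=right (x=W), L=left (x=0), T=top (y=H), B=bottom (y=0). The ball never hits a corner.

1. t=5/2 → B at (1/2,0); v=(-1,2)
2. t=1/2 → L at (0,1); v=(1,2)
3. t=7/2 → T at (7/2,8); v=(1,-2)

Final position: (7/2,8)
Wall sequence: BLT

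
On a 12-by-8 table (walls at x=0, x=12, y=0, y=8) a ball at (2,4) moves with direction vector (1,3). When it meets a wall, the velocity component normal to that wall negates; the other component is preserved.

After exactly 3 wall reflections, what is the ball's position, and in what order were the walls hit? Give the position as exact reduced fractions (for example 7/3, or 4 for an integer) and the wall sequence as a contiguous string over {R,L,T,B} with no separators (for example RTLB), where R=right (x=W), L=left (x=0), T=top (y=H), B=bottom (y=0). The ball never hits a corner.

1. t=4/3 → T at (10/3,8); v=(1,-3)
2. t=8/3 → B at (6,0); v=(1,3)
3. t=8/3 → T at (26/3,8); v=(1,-3)

Final position: (26/3,8)
Wall sequence: TBT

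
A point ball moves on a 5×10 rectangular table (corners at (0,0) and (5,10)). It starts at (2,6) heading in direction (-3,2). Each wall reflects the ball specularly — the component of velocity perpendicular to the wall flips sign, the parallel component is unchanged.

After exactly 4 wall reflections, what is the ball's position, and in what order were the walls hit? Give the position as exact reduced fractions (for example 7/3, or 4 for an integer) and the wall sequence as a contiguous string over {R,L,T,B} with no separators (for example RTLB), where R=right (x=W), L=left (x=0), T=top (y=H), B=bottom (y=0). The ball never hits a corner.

1. t=2/3 → L at (0,22/3); v=(3,2)
2. t=4/3 → T at (4,10); v=(3,-2)
3. t=1/3 → R at (5,28/3); v=(-3,-2)
4. t=5/3 → L at (0,6); v=(3,-2)

Final position: (0,6)
Wall sequence: LTRL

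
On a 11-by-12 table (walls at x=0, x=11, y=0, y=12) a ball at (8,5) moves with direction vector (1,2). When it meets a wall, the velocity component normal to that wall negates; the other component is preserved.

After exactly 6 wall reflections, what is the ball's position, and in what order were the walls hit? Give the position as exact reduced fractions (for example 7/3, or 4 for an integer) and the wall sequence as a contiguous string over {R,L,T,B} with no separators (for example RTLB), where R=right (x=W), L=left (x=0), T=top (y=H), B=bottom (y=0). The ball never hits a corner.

Final position: (15/2,0)
Wall sequence: RTBLTB

1. t=3 → R at (11,11); v=(-1,2)
2. t=1/2 → T at (21/2,12); v=(-1,-2)
3. t=6 → B at (9/2,0); v=(-1,2)
4. t=9/2 → L at (0,9); v=(1,2)
5. t=3/2 → T at (3/2,12); v=(1,-2)
6. t=6 → B at (15/2,0); v=(1,2)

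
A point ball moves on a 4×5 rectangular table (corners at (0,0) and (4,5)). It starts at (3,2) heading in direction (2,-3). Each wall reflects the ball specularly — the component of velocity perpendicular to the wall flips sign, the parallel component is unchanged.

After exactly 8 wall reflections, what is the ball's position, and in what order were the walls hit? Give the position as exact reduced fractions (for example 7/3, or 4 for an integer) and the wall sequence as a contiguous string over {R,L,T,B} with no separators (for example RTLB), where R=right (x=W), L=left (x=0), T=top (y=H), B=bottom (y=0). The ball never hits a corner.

Final position: (0,5/2)
Wall sequence: RBTLBRTL

1. t=1/2 → R at (4,1/2); v=(-2,-3)
2. t=1/6 → B at (11/3,0); v=(-2,3)
3. t=5/3 → T at (1/3,5); v=(-2,-3)
4. t=1/6 → L at (0,9/2); v=(2,-3)
5. t=3/2 → B at (3,0); v=(2,3)
6. t=1/2 → R at (4,3/2); v=(-2,3)
7. t=7/6 → T at (5/3,5); v=(-2,-3)
8. t=5/6 → L at (0,5/2); v=(2,-3)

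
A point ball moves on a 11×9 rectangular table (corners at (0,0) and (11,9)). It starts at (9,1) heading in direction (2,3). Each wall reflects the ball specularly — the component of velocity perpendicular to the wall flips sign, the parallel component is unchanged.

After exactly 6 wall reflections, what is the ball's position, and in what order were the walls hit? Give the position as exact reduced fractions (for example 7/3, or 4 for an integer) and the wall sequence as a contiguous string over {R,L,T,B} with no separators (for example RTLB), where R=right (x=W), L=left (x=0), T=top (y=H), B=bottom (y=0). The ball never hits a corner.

Final position: (31/3,0)
Wall sequence: RTBLTB

1. t=1 → R at (11,4); v=(-2,3)
2. t=5/3 → T at (23/3,9); v=(-2,-3)
3. t=3 → B at (5/3,0); v=(-2,3)
4. t=5/6 → L at (0,5/2); v=(2,3)
5. t=13/6 → T at (13/3,9); v=(2,-3)
6. t=3 → B at (31/3,0); v=(2,3)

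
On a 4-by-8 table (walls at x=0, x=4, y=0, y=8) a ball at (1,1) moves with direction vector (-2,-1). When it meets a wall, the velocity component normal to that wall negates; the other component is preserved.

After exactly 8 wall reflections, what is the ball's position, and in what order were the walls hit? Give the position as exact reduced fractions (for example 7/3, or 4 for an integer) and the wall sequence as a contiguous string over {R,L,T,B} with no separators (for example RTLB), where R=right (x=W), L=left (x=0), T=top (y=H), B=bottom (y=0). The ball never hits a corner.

Final position: (4,13/2)
Wall sequence: LBRLRLTR

1. t=1/2 → L at (0,1/2); v=(2,-1)
2. t=1/2 → B at (1,0); v=(2,1)
3. t=3/2 → R at (4,3/2); v=(-2,1)
4. t=2 → L at (0,7/2); v=(2,1)
5. t=2 → R at (4,11/2); v=(-2,1)
6. t=2 → L at (0,15/2); v=(2,1)
7. t=1/2 → T at (1,8); v=(2,-1)
8. t=3/2 → R at (4,13/2); v=(-2,-1)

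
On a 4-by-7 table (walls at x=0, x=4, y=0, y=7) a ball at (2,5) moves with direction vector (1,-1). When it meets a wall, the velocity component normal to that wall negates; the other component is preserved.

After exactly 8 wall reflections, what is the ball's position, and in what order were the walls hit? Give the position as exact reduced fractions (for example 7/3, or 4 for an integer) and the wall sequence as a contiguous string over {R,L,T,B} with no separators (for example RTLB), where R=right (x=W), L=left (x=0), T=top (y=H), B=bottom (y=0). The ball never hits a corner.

Final position: (3,0)
Wall sequence: RBLRTLRB

1. t=2 → R at (4,3); v=(-1,-1)
2. t=3 → B at (1,0); v=(-1,1)
3. t=1 → L at (0,1); v=(1,1)
4. t=4 → R at (4,5); v=(-1,1)
5. t=2 → T at (2,7); v=(-1,-1)
6. t=2 → L at (0,5); v=(1,-1)
7. t=4 → R at (4,1); v=(-1,-1)
8. t=1 → B at (3,0); v=(-1,1)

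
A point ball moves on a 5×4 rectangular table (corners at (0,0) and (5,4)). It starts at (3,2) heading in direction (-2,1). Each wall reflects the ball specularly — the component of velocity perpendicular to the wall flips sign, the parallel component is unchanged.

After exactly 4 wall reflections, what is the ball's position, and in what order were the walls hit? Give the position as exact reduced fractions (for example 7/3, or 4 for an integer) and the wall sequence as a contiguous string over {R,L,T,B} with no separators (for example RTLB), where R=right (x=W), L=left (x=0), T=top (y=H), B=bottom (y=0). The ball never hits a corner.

Final position: (1,0)
Wall sequence: LTRB

1. t=3/2 → L at (0,7/2); v=(2,1)
2. t=1/2 → T at (1,4); v=(2,-1)
3. t=2 → R at (5,2); v=(-2,-1)
4. t=2 → B at (1,0); v=(-2,1)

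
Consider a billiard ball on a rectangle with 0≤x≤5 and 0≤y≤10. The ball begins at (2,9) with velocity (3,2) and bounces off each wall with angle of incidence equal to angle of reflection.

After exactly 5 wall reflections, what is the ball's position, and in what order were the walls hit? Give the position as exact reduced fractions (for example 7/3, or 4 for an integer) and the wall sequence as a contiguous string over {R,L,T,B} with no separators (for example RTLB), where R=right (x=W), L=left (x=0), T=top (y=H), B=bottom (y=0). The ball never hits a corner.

1. t=1/2 → T at (7/2,10); v=(3,-2)
2. t=1/2 → R at (5,9); v=(-3,-2)
3. t=5/3 → L at (0,17/3); v=(3,-2)
4. t=5/3 → R at (5,7/3); v=(-3,-2)
5. t=7/6 → B at (3/2,0); v=(-3,2)

Final position: (3/2,0)
Wall sequence: TRLRB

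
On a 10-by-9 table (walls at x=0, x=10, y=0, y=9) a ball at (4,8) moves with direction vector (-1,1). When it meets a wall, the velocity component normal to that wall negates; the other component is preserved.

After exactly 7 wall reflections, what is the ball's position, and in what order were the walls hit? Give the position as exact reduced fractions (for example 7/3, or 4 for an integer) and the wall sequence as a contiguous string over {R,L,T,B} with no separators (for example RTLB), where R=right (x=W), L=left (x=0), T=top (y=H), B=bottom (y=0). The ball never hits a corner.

Final position: (4,0)
Wall sequence: TLBRTLB

1. t=1 → T at (3,9); v=(-1,-1)
2. t=3 → L at (0,6); v=(1,-1)
3. t=6 → B at (6,0); v=(1,1)
4. t=4 → R at (10,4); v=(-1,1)
5. t=5 → T at (5,9); v=(-1,-1)
6. t=5 → L at (0,4); v=(1,-1)
7. t=4 → B at (4,0); v=(1,1)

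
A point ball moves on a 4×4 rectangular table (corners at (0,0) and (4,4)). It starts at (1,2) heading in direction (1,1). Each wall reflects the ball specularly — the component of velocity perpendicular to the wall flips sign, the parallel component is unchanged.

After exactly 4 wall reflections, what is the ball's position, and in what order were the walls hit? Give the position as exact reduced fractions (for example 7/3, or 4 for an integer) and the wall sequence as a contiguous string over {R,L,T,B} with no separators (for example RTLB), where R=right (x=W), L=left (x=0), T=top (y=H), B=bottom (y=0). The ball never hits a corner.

1. t=2 → T at (3,4); v=(1,-1)
2. t=1 → R at (4,3); v=(-1,-1)
3. t=3 → B at (1,0); v=(-1,1)
4. t=1 → L at (0,1); v=(1,1)

Final position: (0,1)
Wall sequence: TRBL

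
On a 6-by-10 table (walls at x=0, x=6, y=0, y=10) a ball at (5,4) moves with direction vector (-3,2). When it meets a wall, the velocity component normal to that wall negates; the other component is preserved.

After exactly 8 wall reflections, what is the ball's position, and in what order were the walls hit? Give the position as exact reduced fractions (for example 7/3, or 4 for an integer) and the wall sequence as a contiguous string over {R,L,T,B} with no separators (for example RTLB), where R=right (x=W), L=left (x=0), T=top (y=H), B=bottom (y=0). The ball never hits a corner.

1. t=5/3 → L at (0,22/3); v=(3,2)
2. t=4/3 → T at (4,10); v=(3,-2)
3. t=2/3 → R at (6,26/3); v=(-3,-2)
4. t=2 → L at (0,14/3); v=(3,-2)
5. t=2 → R at (6,2/3); v=(-3,-2)
6. t=1/3 → B at (5,0); v=(-3,2)
7. t=5/3 → L at (0,10/3); v=(3,2)
8. t=2 → R at (6,22/3); v=(-3,2)

Final position: (6,22/3)
Wall sequence: LTRLRBLR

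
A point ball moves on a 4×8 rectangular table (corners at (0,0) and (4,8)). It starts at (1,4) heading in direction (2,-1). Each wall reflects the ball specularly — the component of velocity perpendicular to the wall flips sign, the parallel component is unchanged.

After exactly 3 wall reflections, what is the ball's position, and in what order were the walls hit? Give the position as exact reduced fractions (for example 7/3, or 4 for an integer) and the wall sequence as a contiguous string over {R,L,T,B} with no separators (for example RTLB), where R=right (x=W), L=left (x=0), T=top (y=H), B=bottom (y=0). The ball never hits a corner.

Final position: (1,0)
Wall sequence: RLB

1. t=3/2 → R at (4,5/2); v=(-2,-1)
2. t=2 → L at (0,1/2); v=(2,-1)
3. t=1/2 → B at (1,0); v=(2,1)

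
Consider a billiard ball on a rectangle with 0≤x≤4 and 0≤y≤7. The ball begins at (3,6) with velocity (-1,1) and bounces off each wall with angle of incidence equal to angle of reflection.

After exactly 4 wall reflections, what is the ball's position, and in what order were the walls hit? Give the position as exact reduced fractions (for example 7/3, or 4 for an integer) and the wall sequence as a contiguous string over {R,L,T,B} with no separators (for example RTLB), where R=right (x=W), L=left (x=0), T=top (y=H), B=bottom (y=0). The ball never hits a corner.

Final position: (3,0)
Wall sequence: TLRB

1. t=1 → T at (2,7); v=(-1,-1)
2. t=2 → L at (0,5); v=(1,-1)
3. t=4 → R at (4,1); v=(-1,-1)
4. t=1 → B at (3,0); v=(-1,1)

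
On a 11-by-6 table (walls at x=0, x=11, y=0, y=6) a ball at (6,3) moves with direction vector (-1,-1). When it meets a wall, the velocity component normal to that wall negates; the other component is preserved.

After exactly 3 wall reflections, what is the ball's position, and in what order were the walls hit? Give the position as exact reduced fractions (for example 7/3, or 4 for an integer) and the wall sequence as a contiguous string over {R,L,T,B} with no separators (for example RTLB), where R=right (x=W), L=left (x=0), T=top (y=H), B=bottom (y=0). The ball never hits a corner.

Final position: (3,6)
Wall sequence: BLT

1. t=3 → B at (3,0); v=(-1,1)
2. t=3 → L at (0,3); v=(1,1)
3. t=3 → T at (3,6); v=(1,-1)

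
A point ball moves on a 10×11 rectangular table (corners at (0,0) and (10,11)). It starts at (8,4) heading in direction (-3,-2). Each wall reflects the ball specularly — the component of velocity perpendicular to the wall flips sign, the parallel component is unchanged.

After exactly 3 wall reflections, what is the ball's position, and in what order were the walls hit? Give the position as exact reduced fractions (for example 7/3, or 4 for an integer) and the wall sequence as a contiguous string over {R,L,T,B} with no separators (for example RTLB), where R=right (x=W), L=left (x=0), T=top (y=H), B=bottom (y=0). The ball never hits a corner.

1. t=2 → B at (2,0); v=(-3,2)
2. t=2/3 → L at (0,4/3); v=(3,2)
3. t=10/3 → R at (10,8); v=(-3,2)

Final position: (10,8)
Wall sequence: BLR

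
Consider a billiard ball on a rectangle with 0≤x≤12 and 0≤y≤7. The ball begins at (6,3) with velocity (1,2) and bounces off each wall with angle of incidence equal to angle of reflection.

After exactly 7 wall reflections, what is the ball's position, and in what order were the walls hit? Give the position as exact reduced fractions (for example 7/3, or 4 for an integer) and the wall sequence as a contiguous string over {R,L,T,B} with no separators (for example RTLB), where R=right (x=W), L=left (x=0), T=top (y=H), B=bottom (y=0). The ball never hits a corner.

Final position: (0,3)
Wall sequence: TBRTBTL

1. t=2 → T at (8,7); v=(1,-2)
2. t=7/2 → B at (23/2,0); v=(1,2)
3. t=1/2 → R at (12,1); v=(-1,2)
4. t=3 → T at (9,7); v=(-1,-2)
5. t=7/2 → B at (11/2,0); v=(-1,2)
6. t=7/2 → T at (2,7); v=(-1,-2)
7. t=2 → L at (0,3); v=(1,-2)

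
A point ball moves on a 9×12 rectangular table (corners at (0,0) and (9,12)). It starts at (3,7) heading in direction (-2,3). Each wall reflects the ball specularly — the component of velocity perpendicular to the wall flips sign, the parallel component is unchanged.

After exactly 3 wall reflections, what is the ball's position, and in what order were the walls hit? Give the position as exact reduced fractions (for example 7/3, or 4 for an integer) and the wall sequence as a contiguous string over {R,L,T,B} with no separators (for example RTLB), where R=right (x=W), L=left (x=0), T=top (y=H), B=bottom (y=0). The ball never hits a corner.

Final position: (25/3,0)
Wall sequence: LTB

1. t=3/2 → L at (0,23/2); v=(2,3)
2. t=1/6 → T at (1/3,12); v=(2,-3)
3. t=4 → B at (25/3,0); v=(2,3)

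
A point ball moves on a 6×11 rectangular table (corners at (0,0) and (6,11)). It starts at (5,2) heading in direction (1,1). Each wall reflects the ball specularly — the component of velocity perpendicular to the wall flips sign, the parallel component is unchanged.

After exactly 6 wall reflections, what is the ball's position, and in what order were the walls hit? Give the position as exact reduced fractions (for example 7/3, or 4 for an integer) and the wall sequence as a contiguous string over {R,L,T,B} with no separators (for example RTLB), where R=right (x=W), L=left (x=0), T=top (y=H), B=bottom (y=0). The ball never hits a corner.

Final position: (1,0)
Wall sequence: RLTRLB

1. t=1 → R at (6,3); v=(-1,1)
2. t=6 → L at (0,9); v=(1,1)
3. t=2 → T at (2,11); v=(1,-1)
4. t=4 → R at (6,7); v=(-1,-1)
5. t=6 → L at (0,1); v=(1,-1)
6. t=1 → B at (1,0); v=(1,1)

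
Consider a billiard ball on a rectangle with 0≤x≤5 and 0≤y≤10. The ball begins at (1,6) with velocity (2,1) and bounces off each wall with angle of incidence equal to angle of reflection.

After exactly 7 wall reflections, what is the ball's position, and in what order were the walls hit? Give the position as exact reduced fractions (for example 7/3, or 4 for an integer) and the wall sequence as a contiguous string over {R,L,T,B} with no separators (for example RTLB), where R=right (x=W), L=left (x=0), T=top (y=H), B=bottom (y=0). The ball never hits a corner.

Final position: (1,0)
Wall sequence: RTLRLRB

1. t=2 → R at (5,8); v=(-2,1)
2. t=2 → T at (1,10); v=(-2,-1)
3. t=1/2 → L at (0,19/2); v=(2,-1)
4. t=5/2 → R at (5,7); v=(-2,-1)
5. t=5/2 → L at (0,9/2); v=(2,-1)
6. t=5/2 → R at (5,2); v=(-2,-1)
7. t=2 → B at (1,0); v=(-2,1)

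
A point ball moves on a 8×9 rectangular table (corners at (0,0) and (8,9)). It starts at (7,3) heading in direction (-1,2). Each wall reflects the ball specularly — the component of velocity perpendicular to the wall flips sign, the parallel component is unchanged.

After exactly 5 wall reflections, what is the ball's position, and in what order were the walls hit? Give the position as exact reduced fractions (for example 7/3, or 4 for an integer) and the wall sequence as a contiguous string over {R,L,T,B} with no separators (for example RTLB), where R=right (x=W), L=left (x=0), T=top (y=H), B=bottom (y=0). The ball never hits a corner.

Final position: (8,3)
Wall sequence: TLBTR

1. t=3 → T at (4,9); v=(-1,-2)
2. t=4 → L at (0,1); v=(1,-2)
3. t=1/2 → B at (1/2,0); v=(1,2)
4. t=9/2 → T at (5,9); v=(1,-2)
5. t=3 → R at (8,3); v=(-1,-2)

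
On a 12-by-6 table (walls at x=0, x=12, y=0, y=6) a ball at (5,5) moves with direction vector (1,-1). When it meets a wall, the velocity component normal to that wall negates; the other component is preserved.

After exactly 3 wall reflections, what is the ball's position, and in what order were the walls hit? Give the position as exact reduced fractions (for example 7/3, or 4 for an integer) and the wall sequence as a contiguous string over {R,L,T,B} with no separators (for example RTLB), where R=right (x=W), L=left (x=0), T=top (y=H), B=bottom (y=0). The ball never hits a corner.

1. t=5 → B at (10,0); v=(1,1)
2. t=2 → R at (12,2); v=(-1,1)
3. t=4 → T at (8,6); v=(-1,-1)

Final position: (8,6)
Wall sequence: BRT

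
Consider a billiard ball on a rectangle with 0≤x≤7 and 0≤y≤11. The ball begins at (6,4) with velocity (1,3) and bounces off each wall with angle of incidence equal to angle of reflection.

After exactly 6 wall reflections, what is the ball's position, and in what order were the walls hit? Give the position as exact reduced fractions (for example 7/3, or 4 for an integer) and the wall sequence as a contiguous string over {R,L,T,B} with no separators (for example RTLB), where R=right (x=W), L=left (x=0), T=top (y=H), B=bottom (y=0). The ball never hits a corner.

Final position: (16/3,0)
Wall sequence: RTBLTB

1. t=1 → R at (7,7); v=(-1,3)
2. t=4/3 → T at (17/3,11); v=(-1,-3)
3. t=11/3 → B at (2,0); v=(-1,3)
4. t=2 → L at (0,6); v=(1,3)
5. t=5/3 → T at (5/3,11); v=(1,-3)
6. t=11/3 → B at (16/3,0); v=(1,3)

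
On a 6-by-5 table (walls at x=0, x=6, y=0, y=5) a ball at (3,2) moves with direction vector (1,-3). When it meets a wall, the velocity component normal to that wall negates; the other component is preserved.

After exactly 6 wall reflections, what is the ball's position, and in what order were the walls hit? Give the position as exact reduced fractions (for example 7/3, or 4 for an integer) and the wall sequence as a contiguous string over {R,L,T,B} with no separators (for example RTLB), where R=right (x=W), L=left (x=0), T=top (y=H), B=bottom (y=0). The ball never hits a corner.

1. t=2/3 → B at (11/3,0); v=(1,3)
2. t=5/3 → T at (16/3,5); v=(1,-3)
3. t=2/3 → R at (6,3); v=(-1,-3)
4. t=1 → B at (5,0); v=(-1,3)
5. t=5/3 → T at (10/3,5); v=(-1,-3)
6. t=5/3 → B at (5/3,0); v=(-1,3)

Final position: (5/3,0)
Wall sequence: BTRBTB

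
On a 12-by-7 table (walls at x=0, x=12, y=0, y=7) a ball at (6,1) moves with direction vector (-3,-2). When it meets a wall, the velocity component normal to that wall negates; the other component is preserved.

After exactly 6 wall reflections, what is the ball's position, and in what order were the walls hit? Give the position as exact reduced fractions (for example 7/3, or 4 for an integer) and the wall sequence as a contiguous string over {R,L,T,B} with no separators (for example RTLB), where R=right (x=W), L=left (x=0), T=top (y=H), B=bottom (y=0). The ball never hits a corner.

Final position: (0,5)
Wall sequence: BLTRBL

1. t=1/2 → B at (9/2,0); v=(-3,2)
2. t=3/2 → L at (0,3); v=(3,2)
3. t=2 → T at (6,7); v=(3,-2)
4. t=2 → R at (12,3); v=(-3,-2)
5. t=3/2 → B at (15/2,0); v=(-3,2)
6. t=5/2 → L at (0,5); v=(3,2)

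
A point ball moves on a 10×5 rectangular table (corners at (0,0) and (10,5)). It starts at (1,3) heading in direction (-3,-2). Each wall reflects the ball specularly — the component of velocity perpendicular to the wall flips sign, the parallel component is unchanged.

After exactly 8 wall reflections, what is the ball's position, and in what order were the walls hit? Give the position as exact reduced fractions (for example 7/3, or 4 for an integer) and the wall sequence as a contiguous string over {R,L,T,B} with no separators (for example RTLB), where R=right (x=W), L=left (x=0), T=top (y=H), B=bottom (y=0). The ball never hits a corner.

Final position: (10,7/3)
Wall sequence: LBRTBLTR

1. t=1/3 → L at (0,7/3); v=(3,-2)
2. t=7/6 → B at (7/2,0); v=(3,2)
3. t=13/6 → R at (10,13/3); v=(-3,2)
4. t=1/3 → T at (9,5); v=(-3,-2)
5. t=5/2 → B at (3/2,0); v=(-3,2)
6. t=1/2 → L at (0,1); v=(3,2)
7. t=2 → T at (6,5); v=(3,-2)
8. t=4/3 → R at (10,7/3); v=(-3,-2)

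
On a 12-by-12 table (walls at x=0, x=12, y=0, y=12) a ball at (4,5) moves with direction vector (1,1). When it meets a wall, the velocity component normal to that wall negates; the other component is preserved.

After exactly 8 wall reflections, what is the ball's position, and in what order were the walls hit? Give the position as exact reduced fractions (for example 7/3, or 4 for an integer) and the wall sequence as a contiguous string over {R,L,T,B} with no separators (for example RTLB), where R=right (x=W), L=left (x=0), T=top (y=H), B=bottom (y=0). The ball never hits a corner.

Final position: (0,1)
Wall sequence: TRBLTRBL

1. t=7 → T at (11,12); v=(1,-1)
2. t=1 → R at (12,11); v=(-1,-1)
3. t=11 → B at (1,0); v=(-1,1)
4. t=1 → L at (0,1); v=(1,1)
5. t=11 → T at (11,12); v=(1,-1)
6. t=1 → R at (12,11); v=(-1,-1)
7. t=11 → B at (1,0); v=(-1,1)
8. t=1 → L at (0,1); v=(1,1)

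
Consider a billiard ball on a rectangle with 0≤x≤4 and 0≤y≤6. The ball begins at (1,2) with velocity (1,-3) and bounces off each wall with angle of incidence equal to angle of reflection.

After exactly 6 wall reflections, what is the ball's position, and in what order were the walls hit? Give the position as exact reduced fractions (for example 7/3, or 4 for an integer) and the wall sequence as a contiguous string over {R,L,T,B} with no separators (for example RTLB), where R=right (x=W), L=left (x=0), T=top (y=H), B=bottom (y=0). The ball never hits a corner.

1. t=2/3 → B at (5/3,0); v=(1,3)
2. t=2 → T at (11/3,6); v=(1,-3)
3. t=1/3 → R at (4,5); v=(-1,-3)
4. t=5/3 → B at (7/3,0); v=(-1,3)
5. t=2 → T at (1/3,6); v=(-1,-3)
6. t=1/3 → L at (0,5); v=(1,-3)

Final position: (0,5)
Wall sequence: BTRBTL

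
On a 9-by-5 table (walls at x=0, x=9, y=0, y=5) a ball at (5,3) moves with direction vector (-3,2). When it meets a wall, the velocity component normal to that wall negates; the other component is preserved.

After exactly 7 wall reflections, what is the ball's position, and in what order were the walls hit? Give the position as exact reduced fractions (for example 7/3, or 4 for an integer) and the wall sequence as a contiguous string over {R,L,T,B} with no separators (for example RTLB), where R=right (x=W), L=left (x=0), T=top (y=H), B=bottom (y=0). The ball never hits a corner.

Final position: (5/2,0)
Wall sequence: TLBRTLB

1. t=1 → T at (2,5); v=(-3,-2)
2. t=2/3 → L at (0,11/3); v=(3,-2)
3. t=11/6 → B at (11/2,0); v=(3,2)
4. t=7/6 → R at (9,7/3); v=(-3,2)
5. t=4/3 → T at (5,5); v=(-3,-2)
6. t=5/3 → L at (0,5/3); v=(3,-2)
7. t=5/6 → B at (5/2,0); v=(3,2)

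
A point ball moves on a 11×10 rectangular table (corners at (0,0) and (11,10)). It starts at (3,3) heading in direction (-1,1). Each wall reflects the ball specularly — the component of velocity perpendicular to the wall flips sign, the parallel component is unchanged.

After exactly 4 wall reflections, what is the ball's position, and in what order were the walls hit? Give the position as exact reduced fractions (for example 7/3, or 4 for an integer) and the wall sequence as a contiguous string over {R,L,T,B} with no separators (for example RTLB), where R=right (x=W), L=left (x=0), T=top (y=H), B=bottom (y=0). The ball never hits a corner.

1. t=3 → L at (0,6); v=(1,1)
2. t=4 → T at (4,10); v=(1,-1)
3. t=7 → R at (11,3); v=(-1,-1)
4. t=3 → B at (8,0); v=(-1,1)

Final position: (8,0)
Wall sequence: LTRB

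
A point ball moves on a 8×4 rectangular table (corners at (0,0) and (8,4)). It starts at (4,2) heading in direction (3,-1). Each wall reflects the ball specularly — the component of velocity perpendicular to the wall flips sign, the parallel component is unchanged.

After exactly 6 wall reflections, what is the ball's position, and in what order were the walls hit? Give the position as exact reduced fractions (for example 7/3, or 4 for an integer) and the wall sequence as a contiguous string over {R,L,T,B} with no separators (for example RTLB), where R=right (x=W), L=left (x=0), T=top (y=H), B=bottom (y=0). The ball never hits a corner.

Final position: (0,2/3)
Wall sequence: RBLTRL

1. t=4/3 → R at (8,2/3); v=(-3,-1)
2. t=2/3 → B at (6,0); v=(-3,1)
3. t=2 → L at (0,2); v=(3,1)
4. t=2 → T at (6,4); v=(3,-1)
5. t=2/3 → R at (8,10/3); v=(-3,-1)
6. t=8/3 → L at (0,2/3); v=(3,-1)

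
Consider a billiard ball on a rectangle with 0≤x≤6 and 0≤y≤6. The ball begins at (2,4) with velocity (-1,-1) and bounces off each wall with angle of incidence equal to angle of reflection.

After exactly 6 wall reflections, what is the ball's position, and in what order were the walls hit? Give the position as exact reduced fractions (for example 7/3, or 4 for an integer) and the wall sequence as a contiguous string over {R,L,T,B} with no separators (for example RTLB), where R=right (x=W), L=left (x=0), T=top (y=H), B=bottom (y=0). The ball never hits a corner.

Final position: (2,0)
Wall sequence: LBRTLB

1. t=2 → L at (0,2); v=(1,-1)
2. t=2 → B at (2,0); v=(1,1)
3. t=4 → R at (6,4); v=(-1,1)
4. t=2 → T at (4,6); v=(-1,-1)
5. t=4 → L at (0,2); v=(1,-1)
6. t=2 → B at (2,0); v=(1,1)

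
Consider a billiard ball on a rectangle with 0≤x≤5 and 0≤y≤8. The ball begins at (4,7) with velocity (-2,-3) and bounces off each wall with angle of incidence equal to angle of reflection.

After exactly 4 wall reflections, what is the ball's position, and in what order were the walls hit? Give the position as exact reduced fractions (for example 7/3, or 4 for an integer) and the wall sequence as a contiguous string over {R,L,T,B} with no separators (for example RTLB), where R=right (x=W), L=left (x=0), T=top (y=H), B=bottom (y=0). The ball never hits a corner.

Final position: (4,8)
Wall sequence: LBRT

1. t=2 → L at (0,1); v=(2,-3)
2. t=1/3 → B at (2/3,0); v=(2,3)
3. t=13/6 → R at (5,13/2); v=(-2,3)
4. t=1/2 → T at (4,8); v=(-2,-3)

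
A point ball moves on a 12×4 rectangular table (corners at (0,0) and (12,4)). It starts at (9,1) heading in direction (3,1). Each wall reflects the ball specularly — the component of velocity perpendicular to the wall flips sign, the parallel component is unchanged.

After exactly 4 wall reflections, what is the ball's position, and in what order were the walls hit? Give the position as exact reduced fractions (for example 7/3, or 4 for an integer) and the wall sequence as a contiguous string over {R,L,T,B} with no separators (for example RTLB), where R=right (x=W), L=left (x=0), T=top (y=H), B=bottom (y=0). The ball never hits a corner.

1. t=1 → R at (12,2); v=(-3,1)
2. t=2 → T at (6,4); v=(-3,-1)
3. t=2 → L at (0,2); v=(3,-1)
4. t=2 → B at (6,0); v=(3,1)

Final position: (6,0)
Wall sequence: RTLB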